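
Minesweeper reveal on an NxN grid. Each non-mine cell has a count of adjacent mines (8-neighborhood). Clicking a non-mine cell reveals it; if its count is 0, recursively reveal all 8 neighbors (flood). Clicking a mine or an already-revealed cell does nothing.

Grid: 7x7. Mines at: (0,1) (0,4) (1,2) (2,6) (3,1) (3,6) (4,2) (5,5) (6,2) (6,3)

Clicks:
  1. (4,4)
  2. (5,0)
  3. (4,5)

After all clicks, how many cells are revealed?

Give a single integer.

Click 1 (4,4) count=1: revealed 1 new [(4,4)] -> total=1
Click 2 (5,0) count=0: revealed 6 new [(4,0) (4,1) (5,0) (5,1) (6,0) (6,1)] -> total=7
Click 3 (4,5) count=2: revealed 1 new [(4,5)] -> total=8

Answer: 8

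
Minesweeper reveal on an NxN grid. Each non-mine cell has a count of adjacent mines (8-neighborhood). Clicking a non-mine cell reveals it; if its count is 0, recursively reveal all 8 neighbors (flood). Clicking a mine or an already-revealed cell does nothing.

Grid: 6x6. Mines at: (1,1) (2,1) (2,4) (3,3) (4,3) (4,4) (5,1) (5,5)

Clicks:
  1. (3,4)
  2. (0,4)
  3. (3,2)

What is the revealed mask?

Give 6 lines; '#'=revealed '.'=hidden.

Click 1 (3,4) count=4: revealed 1 new [(3,4)] -> total=1
Click 2 (0,4) count=0: revealed 8 new [(0,2) (0,3) (0,4) (0,5) (1,2) (1,3) (1,4) (1,5)] -> total=9
Click 3 (3,2) count=3: revealed 1 new [(3,2)] -> total=10

Answer: ..####
..####
......
..#.#.
......
......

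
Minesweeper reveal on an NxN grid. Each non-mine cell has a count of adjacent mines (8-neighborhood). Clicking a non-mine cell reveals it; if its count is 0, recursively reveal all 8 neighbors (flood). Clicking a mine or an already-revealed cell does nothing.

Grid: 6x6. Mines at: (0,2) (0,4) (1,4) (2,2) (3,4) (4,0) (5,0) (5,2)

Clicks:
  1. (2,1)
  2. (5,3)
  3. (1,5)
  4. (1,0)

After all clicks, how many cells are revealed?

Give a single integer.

Answer: 10

Derivation:
Click 1 (2,1) count=1: revealed 1 new [(2,1)] -> total=1
Click 2 (5,3) count=1: revealed 1 new [(5,3)] -> total=2
Click 3 (1,5) count=2: revealed 1 new [(1,5)] -> total=3
Click 4 (1,0) count=0: revealed 7 new [(0,0) (0,1) (1,0) (1,1) (2,0) (3,0) (3,1)] -> total=10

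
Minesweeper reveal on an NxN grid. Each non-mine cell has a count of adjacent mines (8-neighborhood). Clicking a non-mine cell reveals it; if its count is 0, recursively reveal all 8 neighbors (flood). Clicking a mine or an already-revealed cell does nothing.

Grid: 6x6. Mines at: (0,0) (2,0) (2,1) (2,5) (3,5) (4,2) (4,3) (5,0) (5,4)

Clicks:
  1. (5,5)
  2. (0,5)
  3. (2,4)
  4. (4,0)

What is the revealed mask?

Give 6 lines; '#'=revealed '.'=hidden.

Answer: .#####
.#####
..###.
..###.
#.....
.....#

Derivation:
Click 1 (5,5) count=1: revealed 1 new [(5,5)] -> total=1
Click 2 (0,5) count=0: revealed 16 new [(0,1) (0,2) (0,3) (0,4) (0,5) (1,1) (1,2) (1,3) (1,4) (1,5) (2,2) (2,3) (2,4) (3,2) (3,3) (3,4)] -> total=17
Click 3 (2,4) count=2: revealed 0 new [(none)] -> total=17
Click 4 (4,0) count=1: revealed 1 new [(4,0)] -> total=18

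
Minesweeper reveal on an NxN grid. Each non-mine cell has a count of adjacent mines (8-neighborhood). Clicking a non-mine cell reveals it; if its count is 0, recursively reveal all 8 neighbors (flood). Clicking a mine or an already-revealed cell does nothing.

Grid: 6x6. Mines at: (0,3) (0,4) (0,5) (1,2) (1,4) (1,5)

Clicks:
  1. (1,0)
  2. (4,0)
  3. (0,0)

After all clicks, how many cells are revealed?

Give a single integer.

Answer: 28

Derivation:
Click 1 (1,0) count=0: revealed 28 new [(0,0) (0,1) (1,0) (1,1) (2,0) (2,1) (2,2) (2,3) (2,4) (2,5) (3,0) (3,1) (3,2) (3,3) (3,4) (3,5) (4,0) (4,1) (4,2) (4,3) (4,4) (4,5) (5,0) (5,1) (5,2) (5,3) (5,4) (5,5)] -> total=28
Click 2 (4,0) count=0: revealed 0 new [(none)] -> total=28
Click 3 (0,0) count=0: revealed 0 new [(none)] -> total=28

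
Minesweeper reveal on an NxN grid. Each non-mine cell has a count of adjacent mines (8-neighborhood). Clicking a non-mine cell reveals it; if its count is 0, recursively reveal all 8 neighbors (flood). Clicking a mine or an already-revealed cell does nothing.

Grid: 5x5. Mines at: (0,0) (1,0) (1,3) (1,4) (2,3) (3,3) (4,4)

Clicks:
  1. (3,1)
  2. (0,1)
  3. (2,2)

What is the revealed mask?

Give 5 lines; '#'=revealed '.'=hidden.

Click 1 (3,1) count=0: revealed 9 new [(2,0) (2,1) (2,2) (3,0) (3,1) (3,2) (4,0) (4,1) (4,2)] -> total=9
Click 2 (0,1) count=2: revealed 1 new [(0,1)] -> total=10
Click 3 (2,2) count=3: revealed 0 new [(none)] -> total=10

Answer: .#...
.....
###..
###..
###..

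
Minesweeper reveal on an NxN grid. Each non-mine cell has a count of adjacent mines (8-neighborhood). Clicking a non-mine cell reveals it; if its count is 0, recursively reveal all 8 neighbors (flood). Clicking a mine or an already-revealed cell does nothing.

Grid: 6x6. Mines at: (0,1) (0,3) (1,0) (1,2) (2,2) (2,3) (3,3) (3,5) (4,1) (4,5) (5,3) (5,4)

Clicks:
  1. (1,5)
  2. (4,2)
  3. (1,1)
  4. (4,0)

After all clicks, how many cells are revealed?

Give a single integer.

Click 1 (1,5) count=0: revealed 6 new [(0,4) (0,5) (1,4) (1,5) (2,4) (2,5)] -> total=6
Click 2 (4,2) count=3: revealed 1 new [(4,2)] -> total=7
Click 3 (1,1) count=4: revealed 1 new [(1,1)] -> total=8
Click 4 (4,0) count=1: revealed 1 new [(4,0)] -> total=9

Answer: 9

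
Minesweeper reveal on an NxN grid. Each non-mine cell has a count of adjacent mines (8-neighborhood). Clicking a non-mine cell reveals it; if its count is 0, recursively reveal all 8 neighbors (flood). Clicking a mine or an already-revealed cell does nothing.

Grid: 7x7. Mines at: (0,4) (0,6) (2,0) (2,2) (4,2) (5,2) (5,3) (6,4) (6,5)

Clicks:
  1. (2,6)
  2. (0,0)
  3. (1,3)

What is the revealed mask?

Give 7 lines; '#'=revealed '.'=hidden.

Click 1 (2,6) count=0: revealed 19 new [(1,3) (1,4) (1,5) (1,6) (2,3) (2,4) (2,5) (2,6) (3,3) (3,4) (3,5) (3,6) (4,3) (4,4) (4,5) (4,6) (5,4) (5,5) (5,6)] -> total=19
Click 2 (0,0) count=0: revealed 7 new [(0,0) (0,1) (0,2) (0,3) (1,0) (1,1) (1,2)] -> total=26
Click 3 (1,3) count=2: revealed 0 new [(none)] -> total=26

Answer: ####...
#######
...####
...####
...####
....###
.......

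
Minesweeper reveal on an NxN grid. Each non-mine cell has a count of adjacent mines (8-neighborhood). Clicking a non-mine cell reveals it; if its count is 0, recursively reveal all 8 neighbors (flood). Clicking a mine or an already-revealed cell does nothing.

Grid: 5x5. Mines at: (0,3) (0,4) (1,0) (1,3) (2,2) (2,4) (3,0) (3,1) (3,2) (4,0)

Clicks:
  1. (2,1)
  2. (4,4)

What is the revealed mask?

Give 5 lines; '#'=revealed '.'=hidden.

Click 1 (2,1) count=5: revealed 1 new [(2,1)] -> total=1
Click 2 (4,4) count=0: revealed 4 new [(3,3) (3,4) (4,3) (4,4)] -> total=5

Answer: .....
.....
.#...
...##
...##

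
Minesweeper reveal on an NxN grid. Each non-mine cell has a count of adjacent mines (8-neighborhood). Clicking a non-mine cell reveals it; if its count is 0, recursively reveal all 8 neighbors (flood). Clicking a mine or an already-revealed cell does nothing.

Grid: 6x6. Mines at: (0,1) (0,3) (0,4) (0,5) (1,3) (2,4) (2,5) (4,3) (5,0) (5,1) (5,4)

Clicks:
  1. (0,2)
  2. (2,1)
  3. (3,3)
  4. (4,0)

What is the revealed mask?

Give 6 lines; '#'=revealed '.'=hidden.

Answer: ..#...
###...
###...
####..
###...
......

Derivation:
Click 1 (0,2) count=3: revealed 1 new [(0,2)] -> total=1
Click 2 (2,1) count=0: revealed 12 new [(1,0) (1,1) (1,2) (2,0) (2,1) (2,2) (3,0) (3,1) (3,2) (4,0) (4,1) (4,2)] -> total=13
Click 3 (3,3) count=2: revealed 1 new [(3,3)] -> total=14
Click 4 (4,0) count=2: revealed 0 new [(none)] -> total=14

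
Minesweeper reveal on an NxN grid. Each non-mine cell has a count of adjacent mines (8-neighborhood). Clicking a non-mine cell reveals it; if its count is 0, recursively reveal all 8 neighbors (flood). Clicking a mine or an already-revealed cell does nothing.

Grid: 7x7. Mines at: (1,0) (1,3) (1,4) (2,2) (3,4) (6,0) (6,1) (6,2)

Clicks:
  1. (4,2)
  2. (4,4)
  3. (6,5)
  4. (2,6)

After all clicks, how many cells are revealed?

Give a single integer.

Answer: 32

Derivation:
Click 1 (4,2) count=0: revealed 14 new [(2,0) (2,1) (3,0) (3,1) (3,2) (3,3) (4,0) (4,1) (4,2) (4,3) (5,0) (5,1) (5,2) (5,3)] -> total=14
Click 2 (4,4) count=1: revealed 1 new [(4,4)] -> total=15
Click 3 (6,5) count=0: revealed 17 new [(0,5) (0,6) (1,5) (1,6) (2,5) (2,6) (3,5) (3,6) (4,5) (4,6) (5,4) (5,5) (5,6) (6,3) (6,4) (6,5) (6,6)] -> total=32
Click 4 (2,6) count=0: revealed 0 new [(none)] -> total=32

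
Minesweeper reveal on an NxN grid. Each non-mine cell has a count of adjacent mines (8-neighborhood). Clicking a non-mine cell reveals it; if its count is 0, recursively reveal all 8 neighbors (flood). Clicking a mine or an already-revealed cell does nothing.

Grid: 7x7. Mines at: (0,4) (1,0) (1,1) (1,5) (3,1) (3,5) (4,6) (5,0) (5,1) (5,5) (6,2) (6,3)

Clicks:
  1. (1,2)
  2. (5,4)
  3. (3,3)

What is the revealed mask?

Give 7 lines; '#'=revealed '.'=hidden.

Answer: .......
..###..
..###..
..###..
..###..
..###..
.......

Derivation:
Click 1 (1,2) count=1: revealed 1 new [(1,2)] -> total=1
Click 2 (5,4) count=2: revealed 1 new [(5,4)] -> total=2
Click 3 (3,3) count=0: revealed 13 new [(1,3) (1,4) (2,2) (2,3) (2,4) (3,2) (3,3) (3,4) (4,2) (4,3) (4,4) (5,2) (5,3)] -> total=15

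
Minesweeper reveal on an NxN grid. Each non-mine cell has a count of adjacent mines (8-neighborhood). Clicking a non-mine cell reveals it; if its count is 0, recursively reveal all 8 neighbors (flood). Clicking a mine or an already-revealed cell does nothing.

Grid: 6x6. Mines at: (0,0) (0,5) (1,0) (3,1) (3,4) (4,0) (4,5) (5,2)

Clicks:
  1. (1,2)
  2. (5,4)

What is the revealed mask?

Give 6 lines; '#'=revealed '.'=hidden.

Click 1 (1,2) count=0: revealed 12 new [(0,1) (0,2) (0,3) (0,4) (1,1) (1,2) (1,3) (1,4) (2,1) (2,2) (2,3) (2,4)] -> total=12
Click 2 (5,4) count=1: revealed 1 new [(5,4)] -> total=13

Answer: .####.
.####.
.####.
......
......
....#.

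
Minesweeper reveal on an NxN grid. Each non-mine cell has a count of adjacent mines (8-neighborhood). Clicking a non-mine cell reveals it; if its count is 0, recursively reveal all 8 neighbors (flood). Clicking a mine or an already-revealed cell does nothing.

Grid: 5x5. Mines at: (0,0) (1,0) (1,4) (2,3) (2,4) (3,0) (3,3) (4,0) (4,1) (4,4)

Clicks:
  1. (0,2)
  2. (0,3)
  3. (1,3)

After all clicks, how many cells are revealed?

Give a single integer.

Click 1 (0,2) count=0: revealed 6 new [(0,1) (0,2) (0,3) (1,1) (1,2) (1,3)] -> total=6
Click 2 (0,3) count=1: revealed 0 new [(none)] -> total=6
Click 3 (1,3) count=3: revealed 0 new [(none)] -> total=6

Answer: 6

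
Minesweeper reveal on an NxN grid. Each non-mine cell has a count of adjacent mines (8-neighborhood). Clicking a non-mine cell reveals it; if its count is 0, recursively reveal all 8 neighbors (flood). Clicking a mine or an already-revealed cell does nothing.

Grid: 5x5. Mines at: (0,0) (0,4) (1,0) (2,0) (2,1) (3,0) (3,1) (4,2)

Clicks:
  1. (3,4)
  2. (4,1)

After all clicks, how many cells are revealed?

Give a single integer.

Click 1 (3,4) count=0: revealed 11 new [(1,2) (1,3) (1,4) (2,2) (2,3) (2,4) (3,2) (3,3) (3,4) (4,3) (4,4)] -> total=11
Click 2 (4,1) count=3: revealed 1 new [(4,1)] -> total=12

Answer: 12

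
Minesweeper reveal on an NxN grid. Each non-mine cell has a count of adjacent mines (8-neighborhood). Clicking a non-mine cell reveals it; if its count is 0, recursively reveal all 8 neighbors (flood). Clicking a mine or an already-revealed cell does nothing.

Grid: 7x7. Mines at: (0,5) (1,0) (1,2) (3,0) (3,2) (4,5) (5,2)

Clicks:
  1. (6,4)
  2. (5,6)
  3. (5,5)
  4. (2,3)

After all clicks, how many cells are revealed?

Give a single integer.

Answer: 9

Derivation:
Click 1 (6,4) count=0: revealed 8 new [(5,3) (5,4) (5,5) (5,6) (6,3) (6,4) (6,5) (6,6)] -> total=8
Click 2 (5,6) count=1: revealed 0 new [(none)] -> total=8
Click 3 (5,5) count=1: revealed 0 new [(none)] -> total=8
Click 4 (2,3) count=2: revealed 1 new [(2,3)] -> total=9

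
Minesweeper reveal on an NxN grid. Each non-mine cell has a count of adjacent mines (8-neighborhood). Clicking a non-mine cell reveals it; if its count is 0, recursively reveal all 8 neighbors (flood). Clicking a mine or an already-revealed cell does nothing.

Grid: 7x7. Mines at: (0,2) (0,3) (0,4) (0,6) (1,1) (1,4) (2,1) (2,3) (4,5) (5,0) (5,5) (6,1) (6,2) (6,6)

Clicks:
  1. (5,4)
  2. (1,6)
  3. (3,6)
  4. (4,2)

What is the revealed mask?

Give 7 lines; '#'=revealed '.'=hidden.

Answer: .......
......#
.......
.####.#
.####..
.####..
.......

Derivation:
Click 1 (5,4) count=2: revealed 1 new [(5,4)] -> total=1
Click 2 (1,6) count=1: revealed 1 new [(1,6)] -> total=2
Click 3 (3,6) count=1: revealed 1 new [(3,6)] -> total=3
Click 4 (4,2) count=0: revealed 11 new [(3,1) (3,2) (3,3) (3,4) (4,1) (4,2) (4,3) (4,4) (5,1) (5,2) (5,3)] -> total=14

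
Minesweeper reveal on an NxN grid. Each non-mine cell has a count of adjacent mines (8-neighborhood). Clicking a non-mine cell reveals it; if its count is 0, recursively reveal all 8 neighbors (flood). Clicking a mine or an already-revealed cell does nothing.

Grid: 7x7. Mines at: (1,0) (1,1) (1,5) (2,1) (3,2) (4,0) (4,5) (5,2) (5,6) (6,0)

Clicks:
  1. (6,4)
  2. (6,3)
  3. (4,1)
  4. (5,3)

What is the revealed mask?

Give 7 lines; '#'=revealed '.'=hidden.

Click 1 (6,4) count=0: revealed 6 new [(5,3) (5,4) (5,5) (6,3) (6,4) (6,5)] -> total=6
Click 2 (6,3) count=1: revealed 0 new [(none)] -> total=6
Click 3 (4,1) count=3: revealed 1 new [(4,1)] -> total=7
Click 4 (5,3) count=1: revealed 0 new [(none)] -> total=7

Answer: .......
.......
.......
.......
.#.....
...###.
...###.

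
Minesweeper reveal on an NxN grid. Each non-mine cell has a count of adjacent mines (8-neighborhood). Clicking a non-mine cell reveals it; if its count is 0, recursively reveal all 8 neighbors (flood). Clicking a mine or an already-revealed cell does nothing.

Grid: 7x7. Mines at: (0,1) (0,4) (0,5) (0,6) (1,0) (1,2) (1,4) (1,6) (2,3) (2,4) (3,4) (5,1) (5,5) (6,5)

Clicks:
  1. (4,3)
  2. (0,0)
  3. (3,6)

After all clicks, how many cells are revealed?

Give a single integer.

Click 1 (4,3) count=1: revealed 1 new [(4,3)] -> total=1
Click 2 (0,0) count=2: revealed 1 new [(0,0)] -> total=2
Click 3 (3,6) count=0: revealed 6 new [(2,5) (2,6) (3,5) (3,6) (4,5) (4,6)] -> total=8

Answer: 8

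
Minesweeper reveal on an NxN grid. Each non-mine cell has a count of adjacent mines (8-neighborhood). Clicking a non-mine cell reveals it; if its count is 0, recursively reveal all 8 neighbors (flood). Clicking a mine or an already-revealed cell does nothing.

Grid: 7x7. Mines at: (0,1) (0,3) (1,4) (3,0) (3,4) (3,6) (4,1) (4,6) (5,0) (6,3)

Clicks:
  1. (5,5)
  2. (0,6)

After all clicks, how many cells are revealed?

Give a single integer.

Answer: 7

Derivation:
Click 1 (5,5) count=1: revealed 1 new [(5,5)] -> total=1
Click 2 (0,6) count=0: revealed 6 new [(0,5) (0,6) (1,5) (1,6) (2,5) (2,6)] -> total=7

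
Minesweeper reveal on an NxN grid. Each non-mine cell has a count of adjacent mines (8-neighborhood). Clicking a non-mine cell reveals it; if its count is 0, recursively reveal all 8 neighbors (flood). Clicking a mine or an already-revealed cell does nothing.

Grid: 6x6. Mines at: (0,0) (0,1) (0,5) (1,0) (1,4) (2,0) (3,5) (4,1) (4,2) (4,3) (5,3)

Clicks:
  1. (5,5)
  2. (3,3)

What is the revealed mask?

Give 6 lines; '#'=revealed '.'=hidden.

Click 1 (5,5) count=0: revealed 4 new [(4,4) (4,5) (5,4) (5,5)] -> total=4
Click 2 (3,3) count=2: revealed 1 new [(3,3)] -> total=5

Answer: ......
......
......
...#..
....##
....##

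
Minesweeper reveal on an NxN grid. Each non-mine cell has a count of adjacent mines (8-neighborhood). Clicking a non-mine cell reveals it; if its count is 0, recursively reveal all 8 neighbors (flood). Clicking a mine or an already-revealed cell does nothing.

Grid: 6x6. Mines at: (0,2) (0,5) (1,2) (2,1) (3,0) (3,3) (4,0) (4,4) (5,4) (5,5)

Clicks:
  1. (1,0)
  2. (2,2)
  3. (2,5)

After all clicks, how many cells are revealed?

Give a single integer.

Answer: 8

Derivation:
Click 1 (1,0) count=1: revealed 1 new [(1,0)] -> total=1
Click 2 (2,2) count=3: revealed 1 new [(2,2)] -> total=2
Click 3 (2,5) count=0: revealed 6 new [(1,4) (1,5) (2,4) (2,5) (3,4) (3,5)] -> total=8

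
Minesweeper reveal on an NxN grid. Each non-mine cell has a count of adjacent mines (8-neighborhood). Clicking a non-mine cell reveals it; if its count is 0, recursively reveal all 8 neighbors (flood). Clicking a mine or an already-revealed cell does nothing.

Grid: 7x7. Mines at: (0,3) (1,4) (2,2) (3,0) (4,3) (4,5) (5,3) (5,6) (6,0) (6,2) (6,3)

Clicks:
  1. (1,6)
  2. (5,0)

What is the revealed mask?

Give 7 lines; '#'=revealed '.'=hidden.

Answer: .....##
.....##
.....##
.....##
.......
#......
.......

Derivation:
Click 1 (1,6) count=0: revealed 8 new [(0,5) (0,6) (1,5) (1,6) (2,5) (2,6) (3,5) (3,6)] -> total=8
Click 2 (5,0) count=1: revealed 1 new [(5,0)] -> total=9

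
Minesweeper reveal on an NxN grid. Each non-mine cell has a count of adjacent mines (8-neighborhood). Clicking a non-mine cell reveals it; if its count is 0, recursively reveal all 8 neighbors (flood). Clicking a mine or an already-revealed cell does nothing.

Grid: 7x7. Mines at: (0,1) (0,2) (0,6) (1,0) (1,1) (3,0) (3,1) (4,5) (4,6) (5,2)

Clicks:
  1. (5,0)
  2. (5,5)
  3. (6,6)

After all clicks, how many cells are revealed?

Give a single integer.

Answer: 14

Derivation:
Click 1 (5,0) count=0: revealed 6 new [(4,0) (4,1) (5,0) (5,1) (6,0) (6,1)] -> total=6
Click 2 (5,5) count=2: revealed 1 new [(5,5)] -> total=7
Click 3 (6,6) count=0: revealed 7 new [(5,3) (5,4) (5,6) (6,3) (6,4) (6,5) (6,6)] -> total=14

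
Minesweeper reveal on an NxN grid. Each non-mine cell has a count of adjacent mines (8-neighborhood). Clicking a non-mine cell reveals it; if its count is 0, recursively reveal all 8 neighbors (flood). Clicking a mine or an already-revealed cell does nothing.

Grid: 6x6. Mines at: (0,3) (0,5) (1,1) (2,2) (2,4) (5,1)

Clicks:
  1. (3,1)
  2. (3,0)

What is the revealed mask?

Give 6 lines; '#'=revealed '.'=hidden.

Answer: ......
......
##....
##....
##....
......

Derivation:
Click 1 (3,1) count=1: revealed 1 new [(3,1)] -> total=1
Click 2 (3,0) count=0: revealed 5 new [(2,0) (2,1) (3,0) (4,0) (4,1)] -> total=6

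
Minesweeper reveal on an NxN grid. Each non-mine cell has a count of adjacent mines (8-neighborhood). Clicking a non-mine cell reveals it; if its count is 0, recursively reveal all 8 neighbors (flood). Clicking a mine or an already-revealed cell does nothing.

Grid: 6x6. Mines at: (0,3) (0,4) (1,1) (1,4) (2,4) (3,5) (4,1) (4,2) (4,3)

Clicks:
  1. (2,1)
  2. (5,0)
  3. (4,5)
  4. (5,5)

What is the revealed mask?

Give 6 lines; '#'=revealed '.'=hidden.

Answer: ......
......
.#....
......
....##
#...##

Derivation:
Click 1 (2,1) count=1: revealed 1 new [(2,1)] -> total=1
Click 2 (5,0) count=1: revealed 1 new [(5,0)] -> total=2
Click 3 (4,5) count=1: revealed 1 new [(4,5)] -> total=3
Click 4 (5,5) count=0: revealed 3 new [(4,4) (5,4) (5,5)] -> total=6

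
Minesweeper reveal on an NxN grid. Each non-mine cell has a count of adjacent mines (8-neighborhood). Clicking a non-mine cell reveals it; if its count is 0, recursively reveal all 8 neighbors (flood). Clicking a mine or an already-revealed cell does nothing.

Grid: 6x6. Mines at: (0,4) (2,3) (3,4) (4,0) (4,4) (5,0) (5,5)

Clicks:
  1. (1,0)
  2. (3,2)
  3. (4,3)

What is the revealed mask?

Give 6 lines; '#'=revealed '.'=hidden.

Click 1 (1,0) count=0: revealed 14 new [(0,0) (0,1) (0,2) (0,3) (1,0) (1,1) (1,2) (1,3) (2,0) (2,1) (2,2) (3,0) (3,1) (3,2)] -> total=14
Click 2 (3,2) count=1: revealed 0 new [(none)] -> total=14
Click 3 (4,3) count=2: revealed 1 new [(4,3)] -> total=15

Answer: ####..
####..
###...
###...
...#..
......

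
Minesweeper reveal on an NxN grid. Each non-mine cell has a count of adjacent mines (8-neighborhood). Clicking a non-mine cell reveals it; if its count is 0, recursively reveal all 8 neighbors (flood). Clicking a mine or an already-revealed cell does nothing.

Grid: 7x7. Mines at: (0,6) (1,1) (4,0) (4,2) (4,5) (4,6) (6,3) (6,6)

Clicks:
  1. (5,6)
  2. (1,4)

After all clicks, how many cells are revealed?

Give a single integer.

Click 1 (5,6) count=3: revealed 1 new [(5,6)] -> total=1
Click 2 (1,4) count=0: revealed 19 new [(0,2) (0,3) (0,4) (0,5) (1,2) (1,3) (1,4) (1,5) (1,6) (2,2) (2,3) (2,4) (2,5) (2,6) (3,2) (3,3) (3,4) (3,5) (3,6)] -> total=20

Answer: 20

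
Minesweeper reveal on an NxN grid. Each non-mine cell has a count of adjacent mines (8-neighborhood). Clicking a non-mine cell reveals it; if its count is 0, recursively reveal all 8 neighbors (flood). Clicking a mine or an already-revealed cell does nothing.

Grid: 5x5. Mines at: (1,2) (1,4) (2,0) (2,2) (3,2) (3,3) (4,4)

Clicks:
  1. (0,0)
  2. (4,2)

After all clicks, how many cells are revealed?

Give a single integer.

Answer: 5

Derivation:
Click 1 (0,0) count=0: revealed 4 new [(0,0) (0,1) (1,0) (1,1)] -> total=4
Click 2 (4,2) count=2: revealed 1 new [(4,2)] -> total=5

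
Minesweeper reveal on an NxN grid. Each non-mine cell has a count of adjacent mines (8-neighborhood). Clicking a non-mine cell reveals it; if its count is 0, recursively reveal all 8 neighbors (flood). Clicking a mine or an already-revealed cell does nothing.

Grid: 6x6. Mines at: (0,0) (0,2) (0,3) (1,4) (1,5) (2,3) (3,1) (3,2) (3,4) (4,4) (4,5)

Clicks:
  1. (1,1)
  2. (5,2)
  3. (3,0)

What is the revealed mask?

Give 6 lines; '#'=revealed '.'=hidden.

Answer: ......
.#....
......
#.....
####..
####..

Derivation:
Click 1 (1,1) count=2: revealed 1 new [(1,1)] -> total=1
Click 2 (5,2) count=0: revealed 8 new [(4,0) (4,1) (4,2) (4,3) (5,0) (5,1) (5,2) (5,3)] -> total=9
Click 3 (3,0) count=1: revealed 1 new [(3,0)] -> total=10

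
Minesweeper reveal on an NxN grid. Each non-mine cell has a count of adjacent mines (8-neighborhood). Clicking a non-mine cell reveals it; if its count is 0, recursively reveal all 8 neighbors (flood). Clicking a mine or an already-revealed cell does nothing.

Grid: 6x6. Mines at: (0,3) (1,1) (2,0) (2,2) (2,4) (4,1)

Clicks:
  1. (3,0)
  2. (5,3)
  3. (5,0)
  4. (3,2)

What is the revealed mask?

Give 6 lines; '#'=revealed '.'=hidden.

Click 1 (3,0) count=2: revealed 1 new [(3,0)] -> total=1
Click 2 (5,3) count=0: revealed 12 new [(3,2) (3,3) (3,4) (3,5) (4,2) (4,3) (4,4) (4,5) (5,2) (5,3) (5,4) (5,5)] -> total=13
Click 3 (5,0) count=1: revealed 1 new [(5,0)] -> total=14
Click 4 (3,2) count=2: revealed 0 new [(none)] -> total=14

Answer: ......
......
......
#.####
..####
#.####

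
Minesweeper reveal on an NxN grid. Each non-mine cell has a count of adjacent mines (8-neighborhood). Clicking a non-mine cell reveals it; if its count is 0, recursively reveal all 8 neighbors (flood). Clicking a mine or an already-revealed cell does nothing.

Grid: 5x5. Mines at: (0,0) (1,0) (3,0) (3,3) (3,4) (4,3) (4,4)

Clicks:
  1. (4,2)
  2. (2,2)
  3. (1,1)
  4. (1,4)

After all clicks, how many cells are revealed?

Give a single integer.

Answer: 13

Derivation:
Click 1 (4,2) count=2: revealed 1 new [(4,2)] -> total=1
Click 2 (2,2) count=1: revealed 1 new [(2,2)] -> total=2
Click 3 (1,1) count=2: revealed 1 new [(1,1)] -> total=3
Click 4 (1,4) count=0: revealed 10 new [(0,1) (0,2) (0,3) (0,4) (1,2) (1,3) (1,4) (2,1) (2,3) (2,4)] -> total=13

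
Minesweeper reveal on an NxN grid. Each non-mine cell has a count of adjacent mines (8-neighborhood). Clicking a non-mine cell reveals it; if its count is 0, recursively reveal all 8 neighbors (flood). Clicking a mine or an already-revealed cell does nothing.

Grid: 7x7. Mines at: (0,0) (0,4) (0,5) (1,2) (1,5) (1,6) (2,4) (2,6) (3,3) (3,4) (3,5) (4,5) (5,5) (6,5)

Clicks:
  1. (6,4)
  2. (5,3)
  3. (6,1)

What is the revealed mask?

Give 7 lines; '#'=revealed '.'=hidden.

Answer: .......
##.....
###....
###....
#####..
#####..
#####..

Derivation:
Click 1 (6,4) count=2: revealed 1 new [(6,4)] -> total=1
Click 2 (5,3) count=0: revealed 22 new [(1,0) (1,1) (2,0) (2,1) (2,2) (3,0) (3,1) (3,2) (4,0) (4,1) (4,2) (4,3) (4,4) (5,0) (5,1) (5,2) (5,3) (5,4) (6,0) (6,1) (6,2) (6,3)] -> total=23
Click 3 (6,1) count=0: revealed 0 new [(none)] -> total=23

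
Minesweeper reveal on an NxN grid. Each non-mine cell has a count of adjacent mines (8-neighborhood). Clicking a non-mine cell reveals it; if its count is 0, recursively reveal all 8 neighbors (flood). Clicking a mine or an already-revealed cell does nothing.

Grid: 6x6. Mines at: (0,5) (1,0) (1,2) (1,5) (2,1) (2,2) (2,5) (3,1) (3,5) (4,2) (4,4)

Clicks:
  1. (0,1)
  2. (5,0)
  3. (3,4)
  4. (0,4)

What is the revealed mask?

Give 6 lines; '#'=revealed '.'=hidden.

Answer: .#..#.
......
......
....#.
##....
##....

Derivation:
Click 1 (0,1) count=2: revealed 1 new [(0,1)] -> total=1
Click 2 (5,0) count=0: revealed 4 new [(4,0) (4,1) (5,0) (5,1)] -> total=5
Click 3 (3,4) count=3: revealed 1 new [(3,4)] -> total=6
Click 4 (0,4) count=2: revealed 1 new [(0,4)] -> total=7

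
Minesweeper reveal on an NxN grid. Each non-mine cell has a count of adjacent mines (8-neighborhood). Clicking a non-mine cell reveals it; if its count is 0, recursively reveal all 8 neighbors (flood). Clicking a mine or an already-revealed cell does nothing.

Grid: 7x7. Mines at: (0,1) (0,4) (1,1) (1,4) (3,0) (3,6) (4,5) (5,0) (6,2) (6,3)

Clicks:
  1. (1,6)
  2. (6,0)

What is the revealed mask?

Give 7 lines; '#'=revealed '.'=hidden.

Click 1 (1,6) count=0: revealed 6 new [(0,5) (0,6) (1,5) (1,6) (2,5) (2,6)] -> total=6
Click 2 (6,0) count=1: revealed 1 new [(6,0)] -> total=7

Answer: .....##
.....##
.....##
.......
.......
.......
#......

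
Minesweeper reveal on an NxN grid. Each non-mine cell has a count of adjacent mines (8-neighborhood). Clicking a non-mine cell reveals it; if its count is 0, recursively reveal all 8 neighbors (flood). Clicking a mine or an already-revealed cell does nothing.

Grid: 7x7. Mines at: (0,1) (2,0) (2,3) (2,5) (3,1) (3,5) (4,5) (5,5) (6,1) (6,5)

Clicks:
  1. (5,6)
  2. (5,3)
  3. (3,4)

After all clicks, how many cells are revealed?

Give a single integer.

Answer: 13

Derivation:
Click 1 (5,6) count=3: revealed 1 new [(5,6)] -> total=1
Click 2 (5,3) count=0: revealed 12 new [(3,2) (3,3) (3,4) (4,2) (4,3) (4,4) (5,2) (5,3) (5,4) (6,2) (6,3) (6,4)] -> total=13
Click 3 (3,4) count=4: revealed 0 new [(none)] -> total=13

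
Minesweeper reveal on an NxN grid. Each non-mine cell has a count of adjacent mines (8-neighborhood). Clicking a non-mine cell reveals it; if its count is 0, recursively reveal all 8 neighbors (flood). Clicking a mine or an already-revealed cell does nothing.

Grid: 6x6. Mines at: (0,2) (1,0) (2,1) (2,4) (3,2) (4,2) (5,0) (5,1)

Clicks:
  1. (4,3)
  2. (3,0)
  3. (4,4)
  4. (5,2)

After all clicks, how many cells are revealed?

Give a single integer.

Answer: 11

Derivation:
Click 1 (4,3) count=2: revealed 1 new [(4,3)] -> total=1
Click 2 (3,0) count=1: revealed 1 new [(3,0)] -> total=2
Click 3 (4,4) count=0: revealed 8 new [(3,3) (3,4) (3,5) (4,4) (4,5) (5,3) (5,4) (5,5)] -> total=10
Click 4 (5,2) count=2: revealed 1 new [(5,2)] -> total=11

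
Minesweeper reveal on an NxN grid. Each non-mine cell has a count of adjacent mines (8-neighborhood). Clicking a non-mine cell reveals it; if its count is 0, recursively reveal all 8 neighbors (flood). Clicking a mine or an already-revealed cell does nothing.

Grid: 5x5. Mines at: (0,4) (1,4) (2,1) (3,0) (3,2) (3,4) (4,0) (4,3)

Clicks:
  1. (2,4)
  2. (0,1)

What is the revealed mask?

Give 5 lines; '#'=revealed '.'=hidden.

Click 1 (2,4) count=2: revealed 1 new [(2,4)] -> total=1
Click 2 (0,1) count=0: revealed 8 new [(0,0) (0,1) (0,2) (0,3) (1,0) (1,1) (1,2) (1,3)] -> total=9

Answer: ####.
####.
....#
.....
.....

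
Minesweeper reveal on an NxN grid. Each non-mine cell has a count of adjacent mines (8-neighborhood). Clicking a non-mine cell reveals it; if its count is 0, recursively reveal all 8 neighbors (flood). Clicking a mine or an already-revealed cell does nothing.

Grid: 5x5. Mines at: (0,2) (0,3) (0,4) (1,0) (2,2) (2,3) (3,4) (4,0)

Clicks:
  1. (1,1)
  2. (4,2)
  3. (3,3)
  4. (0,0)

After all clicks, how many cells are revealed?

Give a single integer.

Click 1 (1,1) count=3: revealed 1 new [(1,1)] -> total=1
Click 2 (4,2) count=0: revealed 6 new [(3,1) (3,2) (3,3) (4,1) (4,2) (4,3)] -> total=7
Click 3 (3,3) count=3: revealed 0 new [(none)] -> total=7
Click 4 (0,0) count=1: revealed 1 new [(0,0)] -> total=8

Answer: 8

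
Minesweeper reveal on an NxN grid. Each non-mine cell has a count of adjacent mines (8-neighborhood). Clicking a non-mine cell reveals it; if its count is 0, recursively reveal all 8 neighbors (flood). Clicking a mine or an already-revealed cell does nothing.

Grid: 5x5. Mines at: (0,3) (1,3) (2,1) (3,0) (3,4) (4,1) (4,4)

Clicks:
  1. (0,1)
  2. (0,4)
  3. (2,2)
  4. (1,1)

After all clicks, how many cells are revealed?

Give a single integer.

Click 1 (0,1) count=0: revealed 6 new [(0,0) (0,1) (0,2) (1,0) (1,1) (1,2)] -> total=6
Click 2 (0,4) count=2: revealed 1 new [(0,4)] -> total=7
Click 3 (2,2) count=2: revealed 1 new [(2,2)] -> total=8
Click 4 (1,1) count=1: revealed 0 new [(none)] -> total=8

Answer: 8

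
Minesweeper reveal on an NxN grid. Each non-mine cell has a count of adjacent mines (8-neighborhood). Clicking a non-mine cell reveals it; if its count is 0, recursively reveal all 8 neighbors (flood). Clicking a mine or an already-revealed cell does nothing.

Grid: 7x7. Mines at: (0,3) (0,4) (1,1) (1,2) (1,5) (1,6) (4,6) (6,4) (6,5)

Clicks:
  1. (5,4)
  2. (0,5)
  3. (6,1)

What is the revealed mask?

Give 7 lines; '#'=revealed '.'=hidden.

Answer: .....#.
.......
######.
######.
######.
######.
####...

Derivation:
Click 1 (5,4) count=2: revealed 1 new [(5,4)] -> total=1
Click 2 (0,5) count=3: revealed 1 new [(0,5)] -> total=2
Click 3 (6,1) count=0: revealed 27 new [(2,0) (2,1) (2,2) (2,3) (2,4) (2,5) (3,0) (3,1) (3,2) (3,3) (3,4) (3,5) (4,0) (4,1) (4,2) (4,3) (4,4) (4,5) (5,0) (5,1) (5,2) (5,3) (5,5) (6,0) (6,1) (6,2) (6,3)] -> total=29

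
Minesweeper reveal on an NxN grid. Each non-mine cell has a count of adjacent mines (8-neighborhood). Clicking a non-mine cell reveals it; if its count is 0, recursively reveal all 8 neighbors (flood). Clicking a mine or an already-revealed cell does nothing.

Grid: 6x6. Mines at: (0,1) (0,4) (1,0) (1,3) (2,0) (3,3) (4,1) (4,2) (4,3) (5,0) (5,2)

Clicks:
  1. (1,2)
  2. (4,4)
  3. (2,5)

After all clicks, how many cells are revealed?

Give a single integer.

Answer: 11

Derivation:
Click 1 (1,2) count=2: revealed 1 new [(1,2)] -> total=1
Click 2 (4,4) count=2: revealed 1 new [(4,4)] -> total=2
Click 3 (2,5) count=0: revealed 9 new [(1,4) (1,5) (2,4) (2,5) (3,4) (3,5) (4,5) (5,4) (5,5)] -> total=11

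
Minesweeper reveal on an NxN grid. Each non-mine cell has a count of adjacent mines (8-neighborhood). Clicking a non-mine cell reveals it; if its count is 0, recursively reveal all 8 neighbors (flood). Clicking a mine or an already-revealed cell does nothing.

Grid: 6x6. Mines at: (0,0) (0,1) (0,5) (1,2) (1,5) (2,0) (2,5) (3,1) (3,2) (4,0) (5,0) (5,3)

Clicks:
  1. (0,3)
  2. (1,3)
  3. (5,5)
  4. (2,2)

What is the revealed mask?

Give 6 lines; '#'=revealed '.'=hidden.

Click 1 (0,3) count=1: revealed 1 new [(0,3)] -> total=1
Click 2 (1,3) count=1: revealed 1 new [(1,3)] -> total=2
Click 3 (5,5) count=0: revealed 6 new [(3,4) (3,5) (4,4) (4,5) (5,4) (5,5)] -> total=8
Click 4 (2,2) count=3: revealed 1 new [(2,2)] -> total=9

Answer: ...#..
...#..
..#...
....##
....##
....##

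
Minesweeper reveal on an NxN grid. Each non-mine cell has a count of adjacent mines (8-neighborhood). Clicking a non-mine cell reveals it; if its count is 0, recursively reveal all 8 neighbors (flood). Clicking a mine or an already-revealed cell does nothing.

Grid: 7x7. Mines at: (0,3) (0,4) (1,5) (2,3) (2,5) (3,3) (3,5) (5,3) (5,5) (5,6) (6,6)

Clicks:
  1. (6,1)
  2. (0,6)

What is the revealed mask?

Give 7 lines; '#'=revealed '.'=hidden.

Answer: ###...#
###....
###....
###....
###....
###....
###....

Derivation:
Click 1 (6,1) count=0: revealed 21 new [(0,0) (0,1) (0,2) (1,0) (1,1) (1,2) (2,0) (2,1) (2,2) (3,0) (3,1) (3,2) (4,0) (4,1) (4,2) (5,0) (5,1) (5,2) (6,0) (6,1) (6,2)] -> total=21
Click 2 (0,6) count=1: revealed 1 new [(0,6)] -> total=22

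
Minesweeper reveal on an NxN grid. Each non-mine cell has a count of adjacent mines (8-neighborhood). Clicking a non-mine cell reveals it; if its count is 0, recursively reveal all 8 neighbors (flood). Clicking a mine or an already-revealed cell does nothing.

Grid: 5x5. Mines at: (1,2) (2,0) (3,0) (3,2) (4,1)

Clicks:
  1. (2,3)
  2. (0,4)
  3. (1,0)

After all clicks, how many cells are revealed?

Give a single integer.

Click 1 (2,3) count=2: revealed 1 new [(2,3)] -> total=1
Click 2 (0,4) count=0: revealed 9 new [(0,3) (0,4) (1,3) (1,4) (2,4) (3,3) (3,4) (4,3) (4,4)] -> total=10
Click 3 (1,0) count=1: revealed 1 new [(1,0)] -> total=11

Answer: 11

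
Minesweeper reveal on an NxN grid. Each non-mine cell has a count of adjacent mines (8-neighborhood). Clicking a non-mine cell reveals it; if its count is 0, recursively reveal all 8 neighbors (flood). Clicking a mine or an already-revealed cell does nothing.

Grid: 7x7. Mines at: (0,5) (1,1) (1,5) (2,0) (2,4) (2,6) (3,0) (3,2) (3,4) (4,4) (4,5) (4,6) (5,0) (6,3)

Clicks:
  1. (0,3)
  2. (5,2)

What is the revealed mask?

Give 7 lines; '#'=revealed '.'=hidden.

Click 1 (0,3) count=0: revealed 6 new [(0,2) (0,3) (0,4) (1,2) (1,3) (1,4)] -> total=6
Click 2 (5,2) count=1: revealed 1 new [(5,2)] -> total=7

Answer: ..###..
..###..
.......
.......
.......
..#....
.......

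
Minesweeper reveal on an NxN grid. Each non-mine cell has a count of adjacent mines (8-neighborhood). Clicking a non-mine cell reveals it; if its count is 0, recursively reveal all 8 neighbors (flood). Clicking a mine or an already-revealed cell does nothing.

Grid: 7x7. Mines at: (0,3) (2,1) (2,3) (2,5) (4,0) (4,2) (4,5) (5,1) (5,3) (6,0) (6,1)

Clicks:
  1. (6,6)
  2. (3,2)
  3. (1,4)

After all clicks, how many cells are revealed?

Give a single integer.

Click 1 (6,6) count=0: revealed 6 new [(5,4) (5,5) (5,6) (6,4) (6,5) (6,6)] -> total=6
Click 2 (3,2) count=3: revealed 1 new [(3,2)] -> total=7
Click 3 (1,4) count=3: revealed 1 new [(1,4)] -> total=8

Answer: 8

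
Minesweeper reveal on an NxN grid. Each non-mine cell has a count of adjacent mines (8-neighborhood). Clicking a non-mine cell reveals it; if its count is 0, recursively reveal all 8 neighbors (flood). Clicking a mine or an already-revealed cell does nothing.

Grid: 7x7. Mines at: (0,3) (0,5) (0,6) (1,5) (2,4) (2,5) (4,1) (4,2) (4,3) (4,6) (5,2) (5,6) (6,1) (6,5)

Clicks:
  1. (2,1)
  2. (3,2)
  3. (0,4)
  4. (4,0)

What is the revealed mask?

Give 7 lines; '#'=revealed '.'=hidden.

Answer: ###.#..
####...
####...
####...
#......
.......
.......

Derivation:
Click 1 (2,1) count=0: revealed 15 new [(0,0) (0,1) (0,2) (1,0) (1,1) (1,2) (1,3) (2,0) (2,1) (2,2) (2,3) (3,0) (3,1) (3,2) (3,3)] -> total=15
Click 2 (3,2) count=3: revealed 0 new [(none)] -> total=15
Click 3 (0,4) count=3: revealed 1 new [(0,4)] -> total=16
Click 4 (4,0) count=1: revealed 1 new [(4,0)] -> total=17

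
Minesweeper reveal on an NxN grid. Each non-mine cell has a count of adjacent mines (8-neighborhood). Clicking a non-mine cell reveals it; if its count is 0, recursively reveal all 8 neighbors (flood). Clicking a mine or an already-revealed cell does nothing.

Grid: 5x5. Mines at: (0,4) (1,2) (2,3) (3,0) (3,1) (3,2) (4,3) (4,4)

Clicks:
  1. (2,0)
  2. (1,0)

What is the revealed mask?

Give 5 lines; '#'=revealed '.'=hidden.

Click 1 (2,0) count=2: revealed 1 new [(2,0)] -> total=1
Click 2 (1,0) count=0: revealed 5 new [(0,0) (0,1) (1,0) (1,1) (2,1)] -> total=6

Answer: ##...
##...
##...
.....
.....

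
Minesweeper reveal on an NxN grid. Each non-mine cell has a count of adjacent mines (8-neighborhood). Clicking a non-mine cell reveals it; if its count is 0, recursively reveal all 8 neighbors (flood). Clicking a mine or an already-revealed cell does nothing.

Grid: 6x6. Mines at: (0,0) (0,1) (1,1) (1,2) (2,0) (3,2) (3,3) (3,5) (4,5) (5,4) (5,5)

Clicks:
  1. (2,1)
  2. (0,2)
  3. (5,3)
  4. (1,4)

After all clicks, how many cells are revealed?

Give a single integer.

Click 1 (2,1) count=4: revealed 1 new [(2,1)] -> total=1
Click 2 (0,2) count=3: revealed 1 new [(0,2)] -> total=2
Click 3 (5,3) count=1: revealed 1 new [(5,3)] -> total=3
Click 4 (1,4) count=0: revealed 9 new [(0,3) (0,4) (0,5) (1,3) (1,4) (1,5) (2,3) (2,4) (2,5)] -> total=12

Answer: 12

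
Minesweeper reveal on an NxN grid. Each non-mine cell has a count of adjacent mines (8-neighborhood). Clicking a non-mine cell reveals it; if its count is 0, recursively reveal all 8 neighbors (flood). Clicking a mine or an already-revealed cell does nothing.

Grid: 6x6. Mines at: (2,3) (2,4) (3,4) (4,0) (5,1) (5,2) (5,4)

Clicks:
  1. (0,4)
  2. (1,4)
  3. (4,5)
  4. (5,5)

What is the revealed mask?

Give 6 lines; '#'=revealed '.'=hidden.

Click 1 (0,4) count=0: revealed 18 new [(0,0) (0,1) (0,2) (0,3) (0,4) (0,5) (1,0) (1,1) (1,2) (1,3) (1,4) (1,5) (2,0) (2,1) (2,2) (3,0) (3,1) (3,2)] -> total=18
Click 2 (1,4) count=2: revealed 0 new [(none)] -> total=18
Click 3 (4,5) count=2: revealed 1 new [(4,5)] -> total=19
Click 4 (5,5) count=1: revealed 1 new [(5,5)] -> total=20

Answer: ######
######
###...
###...
.....#
.....#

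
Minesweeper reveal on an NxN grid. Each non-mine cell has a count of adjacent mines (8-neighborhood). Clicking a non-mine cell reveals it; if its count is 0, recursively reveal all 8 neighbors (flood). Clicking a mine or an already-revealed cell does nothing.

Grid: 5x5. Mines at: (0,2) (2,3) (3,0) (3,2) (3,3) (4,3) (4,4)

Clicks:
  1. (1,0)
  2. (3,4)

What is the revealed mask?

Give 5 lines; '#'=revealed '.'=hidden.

Answer: ##...
##...
##...
....#
.....

Derivation:
Click 1 (1,0) count=0: revealed 6 new [(0,0) (0,1) (1,0) (1,1) (2,0) (2,1)] -> total=6
Click 2 (3,4) count=4: revealed 1 new [(3,4)] -> total=7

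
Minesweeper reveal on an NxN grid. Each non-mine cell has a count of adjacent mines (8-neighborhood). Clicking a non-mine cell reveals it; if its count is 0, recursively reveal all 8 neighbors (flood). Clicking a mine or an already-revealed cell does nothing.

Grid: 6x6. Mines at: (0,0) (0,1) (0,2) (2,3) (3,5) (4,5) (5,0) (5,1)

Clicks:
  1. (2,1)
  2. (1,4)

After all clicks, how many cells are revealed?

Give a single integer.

Click 1 (2,1) count=0: revealed 12 new [(1,0) (1,1) (1,2) (2,0) (2,1) (2,2) (3,0) (3,1) (3,2) (4,0) (4,1) (4,2)] -> total=12
Click 2 (1,4) count=1: revealed 1 new [(1,4)] -> total=13

Answer: 13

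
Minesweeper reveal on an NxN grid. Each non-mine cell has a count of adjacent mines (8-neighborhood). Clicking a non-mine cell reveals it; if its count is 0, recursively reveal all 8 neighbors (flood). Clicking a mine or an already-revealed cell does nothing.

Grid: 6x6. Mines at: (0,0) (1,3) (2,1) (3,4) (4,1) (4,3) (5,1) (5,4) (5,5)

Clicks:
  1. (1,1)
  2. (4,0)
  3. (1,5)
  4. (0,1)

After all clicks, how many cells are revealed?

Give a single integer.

Answer: 9

Derivation:
Click 1 (1,1) count=2: revealed 1 new [(1,1)] -> total=1
Click 2 (4,0) count=2: revealed 1 new [(4,0)] -> total=2
Click 3 (1,5) count=0: revealed 6 new [(0,4) (0,5) (1,4) (1,5) (2,4) (2,5)] -> total=8
Click 4 (0,1) count=1: revealed 1 new [(0,1)] -> total=9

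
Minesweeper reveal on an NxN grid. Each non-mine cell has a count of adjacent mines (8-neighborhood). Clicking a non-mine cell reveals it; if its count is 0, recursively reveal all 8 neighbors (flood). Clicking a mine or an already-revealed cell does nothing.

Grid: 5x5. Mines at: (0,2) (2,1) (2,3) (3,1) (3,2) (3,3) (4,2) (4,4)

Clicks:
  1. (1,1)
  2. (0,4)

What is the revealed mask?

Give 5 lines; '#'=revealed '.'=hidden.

Click 1 (1,1) count=2: revealed 1 new [(1,1)] -> total=1
Click 2 (0,4) count=0: revealed 4 new [(0,3) (0,4) (1,3) (1,4)] -> total=5

Answer: ...##
.#.##
.....
.....
.....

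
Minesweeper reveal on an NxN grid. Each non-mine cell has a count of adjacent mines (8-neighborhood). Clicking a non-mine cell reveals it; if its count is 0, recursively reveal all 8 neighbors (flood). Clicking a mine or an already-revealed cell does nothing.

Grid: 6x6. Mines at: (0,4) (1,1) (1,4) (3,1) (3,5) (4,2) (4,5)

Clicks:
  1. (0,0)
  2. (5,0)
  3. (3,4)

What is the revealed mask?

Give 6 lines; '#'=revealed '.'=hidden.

Answer: #.....
......
......
....#.
##....
##....

Derivation:
Click 1 (0,0) count=1: revealed 1 new [(0,0)] -> total=1
Click 2 (5,0) count=0: revealed 4 new [(4,0) (4,1) (5,0) (5,1)] -> total=5
Click 3 (3,4) count=2: revealed 1 new [(3,4)] -> total=6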